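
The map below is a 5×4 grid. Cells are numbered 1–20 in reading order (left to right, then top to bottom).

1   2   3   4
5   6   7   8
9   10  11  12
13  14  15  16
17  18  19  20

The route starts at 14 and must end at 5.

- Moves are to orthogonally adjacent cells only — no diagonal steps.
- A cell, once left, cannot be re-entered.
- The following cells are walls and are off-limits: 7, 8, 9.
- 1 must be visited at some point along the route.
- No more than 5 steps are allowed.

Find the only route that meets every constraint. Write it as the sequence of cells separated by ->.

14 -> 10 -> 6 -> 2 -> 1 -> 5

The budget equals the shortest possible length, so every move has to be on a shortest route through the required cells.
Route from 14: up 3 to 2, left 1 to 1, down 1 to 5 — 5 moves in all.
Check: all required cells visited; 5 ≤ 5 moves.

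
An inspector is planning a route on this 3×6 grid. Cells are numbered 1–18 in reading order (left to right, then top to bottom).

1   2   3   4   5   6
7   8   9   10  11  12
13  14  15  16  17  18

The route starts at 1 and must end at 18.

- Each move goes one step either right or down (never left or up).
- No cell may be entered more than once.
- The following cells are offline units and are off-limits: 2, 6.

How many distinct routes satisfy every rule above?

6

A right/down-only route from 1 to 18 makes exactly 2 down-moves and 5 right-moves in some order.
With no other constraints that would be C(7,2) = 21 routes.
Subtract routes through each blocked cell (inclusion–exclusion for overlaps): − through 2: 15 − through 6: 1 + through 2&6: 1 → 6.
That gives 6 routes.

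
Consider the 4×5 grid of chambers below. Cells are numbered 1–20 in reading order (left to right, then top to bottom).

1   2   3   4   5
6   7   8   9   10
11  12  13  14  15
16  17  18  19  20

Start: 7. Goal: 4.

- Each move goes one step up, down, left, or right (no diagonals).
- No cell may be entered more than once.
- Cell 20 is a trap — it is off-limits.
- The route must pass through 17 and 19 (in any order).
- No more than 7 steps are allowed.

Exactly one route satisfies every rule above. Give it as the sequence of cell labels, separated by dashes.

The 7-move cap with required stops at 17, 19 leaves no slack for detours.
Route from 7: 2× down (reaching 17), 2× right (reaching 19), 3× up (reaching 4) — 7 moves in all.
Check: all required cells visited; 7 ≤ 7 moves.

7 - 12 - 17 - 18 - 19 - 14 - 9 - 4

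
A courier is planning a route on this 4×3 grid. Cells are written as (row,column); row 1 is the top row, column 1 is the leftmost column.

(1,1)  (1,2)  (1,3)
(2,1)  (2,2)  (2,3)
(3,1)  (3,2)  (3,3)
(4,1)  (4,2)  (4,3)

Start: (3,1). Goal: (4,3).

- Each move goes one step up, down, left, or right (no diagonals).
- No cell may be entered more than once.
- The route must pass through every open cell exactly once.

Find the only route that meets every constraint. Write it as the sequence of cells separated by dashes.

Need to visit all 12 open cells exactly once, starting at (3,1) and ending at (4,3).
Cell (4,1) has only two open neighbours ((3,1) and (4,2)), so the path must pass straight through it: one of those is the cell it's entered from and the other is where it exits.
Route from (3,1): down to (4,1), right to (4,2), 2× up (reaching (2,2)), left to (2,1), up to (1,1), 2× right (reaching (1,3)), 3× down (reaching (4,3)) — 11 moves in all.
Check: all 12 open cells covered.

(3,1) - (4,1) - (4,2) - (3,2) - (2,2) - (2,1) - (1,1) - (1,2) - (1,3) - (2,3) - (3,3) - (4,3)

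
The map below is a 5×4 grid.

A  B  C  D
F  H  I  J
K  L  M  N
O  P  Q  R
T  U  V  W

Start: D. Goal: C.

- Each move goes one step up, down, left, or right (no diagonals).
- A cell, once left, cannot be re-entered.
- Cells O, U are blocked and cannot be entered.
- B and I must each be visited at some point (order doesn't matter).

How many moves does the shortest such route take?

Any route passes through B and I in some order between D and C. Summing Manhattan distances along each leg and taking the cheapest ordering (D → B → I → C) gives a lower bound of 2 + 2 + 1 = 5 moves.
A route of 5 moves achieves this: D → J → I → H → B → C.
Since 5 matches the lower bound, it is optimal.

5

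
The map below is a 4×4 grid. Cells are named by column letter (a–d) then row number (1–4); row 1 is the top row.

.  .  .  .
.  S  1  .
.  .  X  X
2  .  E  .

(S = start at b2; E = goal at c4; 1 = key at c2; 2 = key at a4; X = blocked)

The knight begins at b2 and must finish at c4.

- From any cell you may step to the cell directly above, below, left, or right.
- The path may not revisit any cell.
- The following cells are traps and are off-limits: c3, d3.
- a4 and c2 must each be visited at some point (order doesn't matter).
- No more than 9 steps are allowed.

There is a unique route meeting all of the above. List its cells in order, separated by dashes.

The 9-move cap with required stops at a4, c2 leaves no slack for detours.
Route from b2: right to c2, up to c1, 2× left (reaching a1), 3× down (reaching a4), 2× right (reaching c4) — 9 moves in all.
Check: all required cells visited; 9 ≤ 9 moves.

b2 - c2 - c1 - b1 - a1 - a2 - a3 - a4 - b4 - c4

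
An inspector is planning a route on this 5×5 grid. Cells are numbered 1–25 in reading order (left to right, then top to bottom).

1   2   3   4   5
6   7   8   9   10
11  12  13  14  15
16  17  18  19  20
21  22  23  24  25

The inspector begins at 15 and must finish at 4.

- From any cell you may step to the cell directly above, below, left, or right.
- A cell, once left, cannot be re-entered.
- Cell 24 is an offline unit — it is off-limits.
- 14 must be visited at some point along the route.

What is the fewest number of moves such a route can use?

3

Any route passes through 14 somewhere between 15 and 4. Summing Manhattan distances along the two legs (15 → 14 → 4) gives a lower bound of 1 + 2 = 3 moves.
A route of 3 moves achieves this: 15 → 14 → 9 → 4.
Since 3 matches the lower bound, it is optimal.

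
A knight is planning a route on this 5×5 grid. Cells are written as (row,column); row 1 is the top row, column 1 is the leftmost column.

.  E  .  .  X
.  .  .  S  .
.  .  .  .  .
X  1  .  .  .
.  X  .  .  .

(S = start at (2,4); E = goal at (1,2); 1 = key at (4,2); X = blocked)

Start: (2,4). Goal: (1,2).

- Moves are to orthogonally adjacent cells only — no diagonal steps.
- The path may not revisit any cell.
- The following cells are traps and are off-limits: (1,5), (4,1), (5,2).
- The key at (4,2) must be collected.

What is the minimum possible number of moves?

Any route passes through (4,2) somewhere between (2,4) and (1,2). Summing Manhattan distances along the two legs ((2,4) → (4,2) → (1,2)) gives a lower bound of 4 + 3 = 7 moves.
A route of 7 moves achieves this: (2,4) → (3,4) → (4,4) → (4,3) → (4,2) → (3,2) → (2,2) → (1,2).
Since 7 matches the lower bound, it is optimal.

7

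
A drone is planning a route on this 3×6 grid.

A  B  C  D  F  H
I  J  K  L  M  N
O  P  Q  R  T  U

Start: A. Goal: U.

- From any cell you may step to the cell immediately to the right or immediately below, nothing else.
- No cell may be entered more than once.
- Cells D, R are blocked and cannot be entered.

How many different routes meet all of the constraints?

A right/down-only route from A to U makes exactly 2 down-moves and 5 right-moves in some order.
With no other constraints that would be C(7,2) = 21 routes.
Subtract routes through each blocked cell (inclusion–exclusion for overlaps): − through D: 6 − through R: 10 + through D&R: 1 → 6.
That gives 6 routes.

6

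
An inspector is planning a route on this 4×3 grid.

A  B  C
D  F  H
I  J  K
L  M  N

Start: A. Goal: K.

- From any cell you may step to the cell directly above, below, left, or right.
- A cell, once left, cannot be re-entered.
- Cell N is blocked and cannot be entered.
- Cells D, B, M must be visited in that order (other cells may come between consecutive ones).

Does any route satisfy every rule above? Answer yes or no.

Ignoring the required order, 3 revisit-free routes from A to K pass through all of D, B, and M; the waypoint orders that occur are B → D → M (2); D → M → B (1) — never D → B → M.

no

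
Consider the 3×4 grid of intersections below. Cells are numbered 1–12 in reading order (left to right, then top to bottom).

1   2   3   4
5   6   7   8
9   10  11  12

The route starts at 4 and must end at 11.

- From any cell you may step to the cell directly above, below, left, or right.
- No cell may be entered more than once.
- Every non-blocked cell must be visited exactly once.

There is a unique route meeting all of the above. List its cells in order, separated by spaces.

4 3 2 1 5 9 10 6 7 8 12 11

Need to visit all 12 open cells exactly once, starting at 4 and ending at 11.
Route from 4: left 3 to 1, down 2 to 9, right 1 to 10, up 1 to 6, right 2 to 8, down 1 to 12, left 1 to 11 — 11 moves in all.
Check: all 12 open cells covered.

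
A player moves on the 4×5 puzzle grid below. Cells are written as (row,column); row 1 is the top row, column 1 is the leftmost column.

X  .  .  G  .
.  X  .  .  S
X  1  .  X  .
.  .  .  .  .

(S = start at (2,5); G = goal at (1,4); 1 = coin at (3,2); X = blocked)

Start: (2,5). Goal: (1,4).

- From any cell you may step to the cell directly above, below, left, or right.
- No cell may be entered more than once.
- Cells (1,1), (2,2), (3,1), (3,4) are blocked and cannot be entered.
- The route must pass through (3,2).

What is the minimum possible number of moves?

10

Any route passes through (3,2) somewhere between (2,5) and (1,4). Summing Manhattan distances along the two legs ((2,5) → (3,2) → (1,4)) gives a lower bound of 4 + 4 = 8 moves.
The shortest route satisfying every rule uses 10 moves: (2,5) → (3,5) → (4,5) → (4,4) → (4,3) → (4,2) → (3,2) → (3,3) → (2,3) → (1,3) → (1,4).
The bound of 8 isn't tight here; checking systematically, no route of length 8 through 9 satisfies every constraint, so 10 is the minimum.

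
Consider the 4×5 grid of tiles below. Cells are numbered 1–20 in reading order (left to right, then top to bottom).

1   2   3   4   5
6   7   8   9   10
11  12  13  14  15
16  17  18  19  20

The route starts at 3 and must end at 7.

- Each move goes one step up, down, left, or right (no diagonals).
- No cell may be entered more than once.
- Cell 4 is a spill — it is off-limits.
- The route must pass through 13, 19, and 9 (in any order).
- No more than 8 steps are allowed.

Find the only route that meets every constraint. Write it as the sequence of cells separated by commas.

The 8-move cap with required stops at 13, 19, 9 leaves no slack for detours.
Route from 3: down to 8, right to 9, 2× down (reaching 19), left to 18, up to 13, left to 12, up to 7 — 8 moves in all.
Check: all required cells visited; 8 ≤ 8 moves.

3, 8, 9, 14, 19, 18, 13, 12, 7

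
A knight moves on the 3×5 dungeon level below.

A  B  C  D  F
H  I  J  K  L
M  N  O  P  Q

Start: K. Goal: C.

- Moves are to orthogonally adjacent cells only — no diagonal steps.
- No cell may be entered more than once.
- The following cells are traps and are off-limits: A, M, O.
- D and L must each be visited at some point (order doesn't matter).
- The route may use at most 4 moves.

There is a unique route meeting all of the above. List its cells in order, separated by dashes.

K - L - F - D - C

The 4-move cap with required stops at D, L leaves no slack for detours.
Route from K: right 1 to L, up 1 to F, left 2 to C — 4 moves in all.
Check: all required cells visited; 4 ≤ 4 moves.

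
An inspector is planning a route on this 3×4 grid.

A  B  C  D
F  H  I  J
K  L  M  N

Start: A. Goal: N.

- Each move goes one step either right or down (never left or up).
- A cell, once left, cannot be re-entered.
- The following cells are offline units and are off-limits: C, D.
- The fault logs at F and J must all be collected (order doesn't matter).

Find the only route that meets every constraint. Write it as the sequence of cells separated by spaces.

Moves only go right or down, so the column and row indices never decrease.
Route from A: down 1 to F, right 3 to J, down 1 to N — 5 moves in all.
Check: all required cells visited.

A F H I J N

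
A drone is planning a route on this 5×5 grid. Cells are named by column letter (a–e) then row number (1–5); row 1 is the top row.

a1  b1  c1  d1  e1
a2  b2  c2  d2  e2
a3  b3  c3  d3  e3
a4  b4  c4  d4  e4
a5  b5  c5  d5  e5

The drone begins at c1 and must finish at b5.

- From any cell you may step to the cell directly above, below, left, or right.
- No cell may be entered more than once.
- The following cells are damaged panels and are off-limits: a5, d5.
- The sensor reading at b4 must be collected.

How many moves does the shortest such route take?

Any route passes through b4 somewhere between c1 and b5. Summing Manhattan distances along the two legs (c1 → b4 → b5) gives a lower bound of 4 + 1 = 5 moves.
A route of 5 moves achieves this: c1 → c2 → c3 → c4 → b4 → b5.
Since 5 matches the lower bound, it is optimal.

5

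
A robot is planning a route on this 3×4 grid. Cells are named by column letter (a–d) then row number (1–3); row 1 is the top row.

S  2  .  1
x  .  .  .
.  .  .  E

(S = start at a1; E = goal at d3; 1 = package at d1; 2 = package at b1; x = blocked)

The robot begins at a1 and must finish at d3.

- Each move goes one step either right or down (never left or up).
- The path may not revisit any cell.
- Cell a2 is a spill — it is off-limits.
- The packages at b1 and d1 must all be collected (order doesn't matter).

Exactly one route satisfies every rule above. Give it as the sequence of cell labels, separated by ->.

a1 -> b1 -> c1 -> d1 -> d2 -> d3

Moves only go right or down, so the column and row indices never decrease.
Route from a1: right 3 to d1, down 2 to d3 — 5 moves in all.
Check: all required cells visited.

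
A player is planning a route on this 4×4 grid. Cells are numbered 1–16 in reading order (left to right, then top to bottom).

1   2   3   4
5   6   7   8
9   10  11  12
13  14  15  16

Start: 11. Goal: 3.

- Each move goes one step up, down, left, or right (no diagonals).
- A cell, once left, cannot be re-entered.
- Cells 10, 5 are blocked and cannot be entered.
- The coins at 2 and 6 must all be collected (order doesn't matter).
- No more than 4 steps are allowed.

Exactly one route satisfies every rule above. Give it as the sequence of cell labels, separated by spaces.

The 4-move cap with required stops at 2, 6 leaves no slack for detours.
Route from 11: up 1 to 7, left 1 to 6, up 1 to 2, right 1 to 3 — 4 moves in all.
Check: all required cells visited; 4 ≤ 4 moves.

11 7 6 2 3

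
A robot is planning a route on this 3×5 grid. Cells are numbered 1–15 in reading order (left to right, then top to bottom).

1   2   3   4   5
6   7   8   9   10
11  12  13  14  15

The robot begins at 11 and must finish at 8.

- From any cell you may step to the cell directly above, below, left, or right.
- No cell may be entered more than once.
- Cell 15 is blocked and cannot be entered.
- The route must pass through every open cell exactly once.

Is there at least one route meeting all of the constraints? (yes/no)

One route that works: 11 → 6 → 1 → 2 → 7 → 12 → 13 → 14 → 9 → 10 → 5 → 4 → 3 → 8.

yes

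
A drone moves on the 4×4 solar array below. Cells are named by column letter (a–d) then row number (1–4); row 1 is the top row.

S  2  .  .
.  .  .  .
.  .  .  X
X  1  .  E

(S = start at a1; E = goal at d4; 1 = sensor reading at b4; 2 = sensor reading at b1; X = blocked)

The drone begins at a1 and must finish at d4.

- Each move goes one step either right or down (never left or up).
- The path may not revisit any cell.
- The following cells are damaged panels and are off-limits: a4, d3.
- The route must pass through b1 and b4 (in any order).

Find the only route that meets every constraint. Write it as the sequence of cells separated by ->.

a1 -> b1 -> b2 -> b3 -> b4 -> c4 -> d4

Moves only go right or down, so the column and row indices never decrease.
Route from a1: right 1 to b1, down 3 to b4, right 2 to d4 — 6 moves in all.
Check: all required cells visited.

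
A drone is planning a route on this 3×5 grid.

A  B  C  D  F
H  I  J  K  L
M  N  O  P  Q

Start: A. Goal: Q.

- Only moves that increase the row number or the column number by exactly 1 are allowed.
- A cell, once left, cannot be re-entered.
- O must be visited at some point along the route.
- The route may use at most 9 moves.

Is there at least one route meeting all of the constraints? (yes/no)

yes

One route that works: A → H → M → N → O → P → Q.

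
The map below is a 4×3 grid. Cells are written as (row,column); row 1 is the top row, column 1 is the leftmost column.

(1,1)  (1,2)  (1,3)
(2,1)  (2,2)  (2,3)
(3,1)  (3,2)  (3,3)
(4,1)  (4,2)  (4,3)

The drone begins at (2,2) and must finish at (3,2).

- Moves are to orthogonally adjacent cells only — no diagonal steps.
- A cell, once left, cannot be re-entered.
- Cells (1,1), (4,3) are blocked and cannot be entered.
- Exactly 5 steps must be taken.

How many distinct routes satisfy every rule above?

Need simple routes of exactly 5 moves from (2,2) to (3,2) (Manhattan distance 1, so 2 moves are spent on a detour and 2 undoing it).
Enumerating: (2,2) (1,2) (1,3) (2,3) (3,3) (3,2) | (2,2) (2,1) (3,1) (4,1) (4,2) (3,2).
That gives 2 routes.

2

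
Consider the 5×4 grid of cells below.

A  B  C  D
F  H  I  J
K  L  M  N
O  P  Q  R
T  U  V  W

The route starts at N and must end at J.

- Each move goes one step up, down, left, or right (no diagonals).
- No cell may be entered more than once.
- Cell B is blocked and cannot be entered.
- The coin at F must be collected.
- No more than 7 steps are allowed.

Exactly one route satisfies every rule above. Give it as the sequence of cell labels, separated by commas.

N, M, L, K, F, H, I, J

The 7-move cap with required stops at F leaves no slack for detours.
Route from N: 3× left (reaching K), up to F, 3× right (reaching J) — 7 moves in all.
Check: all required cells visited; 7 ≤ 7 moves.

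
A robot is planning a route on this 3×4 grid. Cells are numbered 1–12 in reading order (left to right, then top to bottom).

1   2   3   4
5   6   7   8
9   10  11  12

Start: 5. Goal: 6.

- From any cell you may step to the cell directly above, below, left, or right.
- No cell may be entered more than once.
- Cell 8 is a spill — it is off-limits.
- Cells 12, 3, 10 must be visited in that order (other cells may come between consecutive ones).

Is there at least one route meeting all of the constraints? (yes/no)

no

12 must be visited but has only one open neighbour (11), and it is neither the start nor the goal — the route would have to enter and leave through 11, re-entering it.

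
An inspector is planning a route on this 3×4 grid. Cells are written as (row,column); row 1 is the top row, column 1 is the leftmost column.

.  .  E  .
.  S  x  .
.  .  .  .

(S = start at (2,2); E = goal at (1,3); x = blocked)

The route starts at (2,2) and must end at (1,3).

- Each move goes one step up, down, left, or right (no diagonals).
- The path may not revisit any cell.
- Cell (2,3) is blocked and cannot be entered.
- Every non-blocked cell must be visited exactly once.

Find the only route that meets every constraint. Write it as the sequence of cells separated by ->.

Need to visit all 11 open cells exactly once, starting at (2,2) and ending at (1,3).
Route from (2,2): up 1 to (1,2), left 1 to (1,1), down 2 to (3,1), right 3 to (3,4), up 2 to (1,4), left 1 to (1,3) — 10 moves in all.
Check: all 11 open cells covered.

(2,2) -> (1,2) -> (1,1) -> (2,1) -> (3,1) -> (3,2) -> (3,3) -> (3,4) -> (2,4) -> (1,4) -> (1,3)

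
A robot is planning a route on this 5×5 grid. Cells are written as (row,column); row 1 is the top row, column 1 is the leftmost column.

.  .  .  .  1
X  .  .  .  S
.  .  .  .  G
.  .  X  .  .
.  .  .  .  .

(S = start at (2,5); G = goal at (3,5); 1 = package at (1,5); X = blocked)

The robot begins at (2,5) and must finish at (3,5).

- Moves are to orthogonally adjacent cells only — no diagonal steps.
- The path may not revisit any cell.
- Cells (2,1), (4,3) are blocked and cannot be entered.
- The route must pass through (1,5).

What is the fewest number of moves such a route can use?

5

Any route passes through (1,5) somewhere between (2,5) and (3,5). Summing Manhattan distances along the two legs ((2,5) → (1,5) → (3,5)) gives a lower bound of 1 + 2 = 3 moves.
The shortest route satisfying every rule uses 5 moves: (2,5) → (1,5) → (1,4) → (2,4) → (3,4) → (3,5).
The no-revisit rule (legs can't share cells) pushes the minimum above the 3-move bound; an exhaustive check rules out every length from 3 to 4, leaving 5 as the minimum.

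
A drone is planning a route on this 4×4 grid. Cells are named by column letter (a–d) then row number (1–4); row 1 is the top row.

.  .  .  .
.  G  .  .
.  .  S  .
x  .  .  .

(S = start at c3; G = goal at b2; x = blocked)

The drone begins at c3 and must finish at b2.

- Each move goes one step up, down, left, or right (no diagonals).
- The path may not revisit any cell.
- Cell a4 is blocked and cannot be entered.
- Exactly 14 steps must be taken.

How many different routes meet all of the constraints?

Need simple routes of exactly 14 moves from c3 to b2 (Manhattan distance 2, so 6 moves are spent on a detour and 6 undoing it).
Enumerating: c3 c2 c1 d1 d2 d3 d4 c4 b4 b3 a3 a2 a1 b1 b2 | c3 d3 d4 c4 b4 b3 a3 a2 a1 b1 c1 d1 d2 c2 b2.
That gives 2 routes.

2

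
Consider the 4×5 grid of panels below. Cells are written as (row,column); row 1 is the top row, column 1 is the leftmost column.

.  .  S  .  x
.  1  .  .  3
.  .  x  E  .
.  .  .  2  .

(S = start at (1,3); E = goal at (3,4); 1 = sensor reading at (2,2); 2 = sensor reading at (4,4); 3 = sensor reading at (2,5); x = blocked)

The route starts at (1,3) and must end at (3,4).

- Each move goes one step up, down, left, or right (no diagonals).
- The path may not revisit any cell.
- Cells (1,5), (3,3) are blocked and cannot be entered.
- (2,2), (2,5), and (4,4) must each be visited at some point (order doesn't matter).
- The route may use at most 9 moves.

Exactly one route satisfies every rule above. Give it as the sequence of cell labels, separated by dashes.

(1,3) - (1,2) - (2,2) - (2,3) - (2,4) - (2,5) - (3,5) - (4,5) - (4,4) - (3,4)

The 9-move cap with required stops at (2,2), (2,5), (4,4) leaves no slack for detours.
Route from (1,3): left to (1,2), down to (2,2), 3× right (reaching (2,5)), 2× down (reaching (4,5)), left to (4,4), up to (3,4) — 9 moves in all.
Check: all required cells visited; 9 ≤ 9 moves.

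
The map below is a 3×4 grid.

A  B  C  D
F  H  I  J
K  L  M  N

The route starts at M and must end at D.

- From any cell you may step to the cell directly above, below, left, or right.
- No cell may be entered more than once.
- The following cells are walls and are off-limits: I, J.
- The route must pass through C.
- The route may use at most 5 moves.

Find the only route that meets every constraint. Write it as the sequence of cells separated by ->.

M -> L -> H -> B -> C -> D

Any route must reach C and still end at D within 5 moves, so the order of the required stops is forced.
Route from M: left 1 to L, up 2 to B, right 2 to D — 5 moves in all.
Check: all required cells visited; 5 ≤ 5 moves.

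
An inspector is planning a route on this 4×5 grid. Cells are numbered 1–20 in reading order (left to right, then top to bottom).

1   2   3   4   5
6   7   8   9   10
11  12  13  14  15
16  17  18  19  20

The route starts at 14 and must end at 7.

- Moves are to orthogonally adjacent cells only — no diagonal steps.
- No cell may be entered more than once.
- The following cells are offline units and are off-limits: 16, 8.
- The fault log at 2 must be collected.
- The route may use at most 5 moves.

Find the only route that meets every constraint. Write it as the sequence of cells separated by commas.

14, 9, 4, 3, 2, 7

The budget equals the shortest possible length, so every move has to be on a shortest route through the required cells.
Route from 14: up 2 to 4, left 2 to 2, down 1 to 7 — 5 moves in all.
Check: all required cells visited; 5 ≤ 5 moves.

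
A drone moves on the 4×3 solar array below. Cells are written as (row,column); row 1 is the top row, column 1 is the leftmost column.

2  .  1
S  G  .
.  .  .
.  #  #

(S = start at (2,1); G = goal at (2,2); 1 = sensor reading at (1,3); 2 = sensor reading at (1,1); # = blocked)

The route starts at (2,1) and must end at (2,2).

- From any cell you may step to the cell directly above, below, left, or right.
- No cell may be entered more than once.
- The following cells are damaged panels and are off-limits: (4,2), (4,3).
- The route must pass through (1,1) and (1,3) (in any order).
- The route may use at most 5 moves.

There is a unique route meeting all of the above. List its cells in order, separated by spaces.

(2,1) (1,1) (1,2) (1,3) (2,3) (2,2)

The budget equals the shortest possible length, so every move has to be on a shortest route through the required cells.
Route from (2,1): up 1 to (1,1), right 2 to (1,3), down 1 to (2,3), left 1 to (2,2) — 5 moves in all.
Check: all required cells visited; 5 ≤ 5 moves.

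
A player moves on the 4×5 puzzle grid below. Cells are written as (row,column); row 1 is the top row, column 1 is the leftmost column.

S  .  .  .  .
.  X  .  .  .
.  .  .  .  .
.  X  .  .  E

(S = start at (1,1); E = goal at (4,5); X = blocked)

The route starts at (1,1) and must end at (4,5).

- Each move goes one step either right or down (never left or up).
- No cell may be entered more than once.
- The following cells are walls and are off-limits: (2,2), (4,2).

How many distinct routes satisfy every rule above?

A right/down-only route from (1,1) to (4,5) makes exactly 3 down-moves and 4 right-moves in some order.
With no other constraints that would be C(7,3) = 35 routes.
Subtract routes through each blocked cell (inclusion–exclusion for overlaps): − through (2,2): 20 − through (4,2): 4 + through (2,2)&(4,2): 2 → 13.
That gives 13 routes.

13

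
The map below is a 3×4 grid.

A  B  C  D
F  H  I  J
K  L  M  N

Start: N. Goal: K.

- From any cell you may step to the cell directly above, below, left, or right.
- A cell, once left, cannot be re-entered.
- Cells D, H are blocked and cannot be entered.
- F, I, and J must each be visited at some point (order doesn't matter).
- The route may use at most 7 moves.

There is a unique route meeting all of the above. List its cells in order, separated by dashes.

N - J - I - C - B - A - F - K

The 7-move cap with required stops at F, I, J leaves no slack for detours.
Route from N: up 1 to J, left 1 to I, up 1 to C, left 2 to A, down 2 to K — 7 moves in all.
Check: all required cells visited; 7 ≤ 7 moves.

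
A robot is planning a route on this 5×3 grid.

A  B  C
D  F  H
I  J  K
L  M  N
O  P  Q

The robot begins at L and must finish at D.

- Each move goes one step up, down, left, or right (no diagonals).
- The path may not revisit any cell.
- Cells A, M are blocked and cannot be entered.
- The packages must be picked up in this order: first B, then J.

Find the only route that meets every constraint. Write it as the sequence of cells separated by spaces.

L O P Q N K H C B F J I D

The waypoints must appear in the order B, J, with no cell reused.
Route from L: down to O, 2× right (reaching Q), 4× up (reaching C), left to B, 2× down (reaching J), left to I, up to D — 12 moves in all.
Check: order respected (B at step 8, J at step 10).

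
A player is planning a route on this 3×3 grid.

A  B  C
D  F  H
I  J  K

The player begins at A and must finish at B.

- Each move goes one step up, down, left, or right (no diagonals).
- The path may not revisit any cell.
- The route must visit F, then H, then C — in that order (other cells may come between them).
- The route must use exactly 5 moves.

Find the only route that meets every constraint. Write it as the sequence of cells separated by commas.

A, D, F, H, C, B

The waypoints must appear in the order F, H, C, with no cell reused.
Route from A: down 1 to D, right 2 to H, up 1 to C, left 1 to B — 5 moves in all.
Check: order respected (F at step 2, H at step 3, C at step 4); 5 moves as required.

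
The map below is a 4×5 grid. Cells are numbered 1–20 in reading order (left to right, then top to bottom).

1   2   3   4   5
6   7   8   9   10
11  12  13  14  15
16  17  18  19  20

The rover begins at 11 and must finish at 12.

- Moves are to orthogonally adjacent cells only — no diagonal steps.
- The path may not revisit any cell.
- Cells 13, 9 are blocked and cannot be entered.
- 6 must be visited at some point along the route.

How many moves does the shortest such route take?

Any route passes through 6 somewhere between 11 and 12. Summing Manhattan distances along the two legs (11 → 6 → 12) gives a lower bound of 1 + 2 = 3 moves.
A route of 3 moves achieves this: 11 → 6 → 7 → 12.
Since 3 matches the lower bound, it is optimal.

3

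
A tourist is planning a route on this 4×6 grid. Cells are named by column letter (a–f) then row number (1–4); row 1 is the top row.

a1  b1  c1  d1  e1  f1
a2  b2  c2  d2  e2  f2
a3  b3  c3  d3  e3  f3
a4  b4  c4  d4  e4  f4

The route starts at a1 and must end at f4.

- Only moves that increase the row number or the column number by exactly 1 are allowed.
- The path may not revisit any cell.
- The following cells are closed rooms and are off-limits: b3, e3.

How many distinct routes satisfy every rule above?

A right/down-only route from a1 to f4 makes exactly 3 down-moves and 5 right-moves in some order.
With no other constraints that would be C(8,3) = 56 routes.
Subtract routes through each blocked cell (inclusion–exclusion for overlaps): − through b3: 15 − through e3: 30 + through b3&e3: 6 → 17.
That gives 17 routes.

17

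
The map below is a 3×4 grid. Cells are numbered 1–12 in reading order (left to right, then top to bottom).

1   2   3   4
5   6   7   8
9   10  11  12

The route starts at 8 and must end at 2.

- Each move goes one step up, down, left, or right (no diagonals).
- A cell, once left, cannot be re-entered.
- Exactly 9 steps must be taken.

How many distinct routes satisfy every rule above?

Need simple routes of exactly 9 moves from 8 to 2 (Manhattan distance 3, so 3 moves are spent on a detour and 3 undoing it).
Enumerating: 8 4 3 7 11 10 6 5 1 2 | 8 4 3 7 11 10 9 5 1 2 | 8 4 3 7 11 10 9 5 6 2 | 8 4 3 7 6 10 9 5 1 2 | 8 12 11 7 6 10 9 5 1 2 | 8 12 11 10 9 5 6 7 3 2.
That gives 6 routes.

6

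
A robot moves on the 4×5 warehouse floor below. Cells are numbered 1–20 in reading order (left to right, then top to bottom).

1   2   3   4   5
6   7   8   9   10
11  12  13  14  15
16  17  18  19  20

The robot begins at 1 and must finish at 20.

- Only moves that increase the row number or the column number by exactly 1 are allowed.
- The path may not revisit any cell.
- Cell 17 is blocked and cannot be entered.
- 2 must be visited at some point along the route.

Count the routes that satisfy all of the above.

A right/down-only route from 1 to 20 makes exactly 3 down-moves and 4 right-moves in some order.
With no other constraints that would be C(7,3) = 35 routes.
Split at 2 and multiply the segment counts (each segment already excludes blocked cells): 1→2: 1; 2→20: 19; product = 19.
That gives 19 routes.

19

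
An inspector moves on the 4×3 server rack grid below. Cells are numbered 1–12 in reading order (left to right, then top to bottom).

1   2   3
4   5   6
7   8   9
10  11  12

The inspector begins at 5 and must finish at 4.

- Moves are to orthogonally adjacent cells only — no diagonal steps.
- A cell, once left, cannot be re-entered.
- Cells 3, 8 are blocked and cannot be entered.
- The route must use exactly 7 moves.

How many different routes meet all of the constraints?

Need simple routes of exactly 7 moves from 5 to 4 (Manhattan distance 1, so 3 moves are spent on a detour and 3 undoing it).
Enumerating: 5 6 9 12 11 10 7 4.
That gives 1 route.

1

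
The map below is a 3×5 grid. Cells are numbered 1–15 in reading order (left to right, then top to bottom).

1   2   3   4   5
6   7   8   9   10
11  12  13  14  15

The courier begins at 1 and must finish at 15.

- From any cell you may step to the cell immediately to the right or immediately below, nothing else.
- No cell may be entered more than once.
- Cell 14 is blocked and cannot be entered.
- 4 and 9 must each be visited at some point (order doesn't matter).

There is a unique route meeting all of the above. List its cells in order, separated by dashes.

Moves only go right or down, so the column and row indices never decrease.
Route from 1: right 3 to 4, down 1 to 9, right 1 to 10, down 1 to 15 — 6 moves in all.
Check: all required cells visited.

1 - 2 - 3 - 4 - 9 - 10 - 15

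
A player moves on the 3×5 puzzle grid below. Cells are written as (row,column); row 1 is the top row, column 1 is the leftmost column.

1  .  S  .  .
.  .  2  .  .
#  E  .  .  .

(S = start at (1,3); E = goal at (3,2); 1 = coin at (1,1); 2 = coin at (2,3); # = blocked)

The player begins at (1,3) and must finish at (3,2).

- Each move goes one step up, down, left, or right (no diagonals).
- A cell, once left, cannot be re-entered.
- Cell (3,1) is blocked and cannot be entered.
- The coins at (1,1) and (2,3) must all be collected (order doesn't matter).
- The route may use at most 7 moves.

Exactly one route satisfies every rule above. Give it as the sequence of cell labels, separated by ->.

(1,3) -> (1,2) -> (1,1) -> (2,1) -> (2,2) -> (2,3) -> (3,3) -> (3,2)

Any route must reach (1,1) and (2,3) and still end at (3,2) within 7 moves, so the order of the required stops is forced.
Route from (1,3): left 2 to (1,1), down 1 to (2,1), right 2 to (2,3), down 1 to (3,3), left 1 to (3,2) — 7 moves in all.
Check: all required cells visited; 7 ≤ 7 moves.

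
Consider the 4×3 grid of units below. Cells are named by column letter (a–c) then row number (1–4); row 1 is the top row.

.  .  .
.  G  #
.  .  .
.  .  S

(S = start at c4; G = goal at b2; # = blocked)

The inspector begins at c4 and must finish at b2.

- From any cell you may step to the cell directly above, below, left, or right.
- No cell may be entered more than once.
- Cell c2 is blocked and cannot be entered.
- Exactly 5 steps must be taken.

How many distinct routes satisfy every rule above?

4

Need simple routes of exactly 5 moves from c4 to b2 (Manhattan distance 3, so 1 moves are spent on a detour and 1 undoing it).
Enumerating: c4 c3 b3 a3 a2 b2 | c4 b4 b3 a3 a2 b2 | c4 b4 a4 a3 a2 b2 | c4 b4 a4 a3 b3 b2.
That gives 4 routes.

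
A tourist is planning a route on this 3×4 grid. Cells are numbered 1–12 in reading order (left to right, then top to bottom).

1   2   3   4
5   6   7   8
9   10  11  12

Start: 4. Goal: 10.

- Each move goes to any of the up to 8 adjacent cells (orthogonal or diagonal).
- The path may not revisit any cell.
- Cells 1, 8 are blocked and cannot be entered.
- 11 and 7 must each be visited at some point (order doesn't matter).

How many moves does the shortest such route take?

3

Any route passes through 11 and 7 in some order between 4 and 10. Summing Chebyshev distances along each leg and taking the cheapest ordering (4 → 7 → 11 → 10) gives a lower bound of 1 + 1 + 1 = 3 moves.
A route of 3 moves achieves this: 4 → 7 → 11 → 10.
Since 3 matches the lower bound, it is optimal.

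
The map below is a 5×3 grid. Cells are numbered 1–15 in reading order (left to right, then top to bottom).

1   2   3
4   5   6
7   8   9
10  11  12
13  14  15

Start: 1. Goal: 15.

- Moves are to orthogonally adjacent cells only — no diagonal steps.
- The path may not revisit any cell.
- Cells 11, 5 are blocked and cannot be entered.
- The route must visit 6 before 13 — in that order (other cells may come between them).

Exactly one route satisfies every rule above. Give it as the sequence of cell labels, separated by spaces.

1 2 3 6 9 8 7 10 13 14 15

The waypoints must appear in the order 6, 13, with no cell reused.
Route from 1: right 2 to 3, down 2 to 9, left 2 to 7, down 2 to 13, right 2 to 15 — 10 moves in all.
Check: order respected (6 at step 3, 13 at step 8).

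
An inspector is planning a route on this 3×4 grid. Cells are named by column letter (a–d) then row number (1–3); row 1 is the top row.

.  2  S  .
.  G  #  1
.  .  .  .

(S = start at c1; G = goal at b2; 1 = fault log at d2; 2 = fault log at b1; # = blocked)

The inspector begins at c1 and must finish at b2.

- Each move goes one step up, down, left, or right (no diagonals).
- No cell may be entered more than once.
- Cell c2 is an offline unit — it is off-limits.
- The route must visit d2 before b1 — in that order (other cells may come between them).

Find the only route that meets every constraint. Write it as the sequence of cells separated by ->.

c1 -> d1 -> d2 -> d3 -> c3 -> b3 -> a3 -> a2 -> a1 -> b1 -> b2

The waypoints must appear in the order d2, b1, with no cell reused.
Route from c1: right 1 to d1, down 2 to d3, left 3 to a3, up 2 to a1, right 1 to b1, down 1 to b2 — 10 moves in all.
Check: order respected (1 at step 2, 2 at step 9).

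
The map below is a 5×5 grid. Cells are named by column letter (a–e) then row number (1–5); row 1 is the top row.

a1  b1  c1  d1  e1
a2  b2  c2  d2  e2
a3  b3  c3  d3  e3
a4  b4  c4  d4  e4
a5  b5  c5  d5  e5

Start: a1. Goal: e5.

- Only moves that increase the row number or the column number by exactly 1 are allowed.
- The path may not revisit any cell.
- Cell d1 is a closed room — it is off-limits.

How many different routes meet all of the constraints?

A right/down-only route from a1 to e5 makes exactly 4 down-moves and 4 right-moves in some order.
With no other constraints that would be C(8,4) = 70 routes.
Subtract routes through each blocked cell (inclusion–exclusion for overlaps): − through d1: 5 → 65.
That gives 65 routes.

65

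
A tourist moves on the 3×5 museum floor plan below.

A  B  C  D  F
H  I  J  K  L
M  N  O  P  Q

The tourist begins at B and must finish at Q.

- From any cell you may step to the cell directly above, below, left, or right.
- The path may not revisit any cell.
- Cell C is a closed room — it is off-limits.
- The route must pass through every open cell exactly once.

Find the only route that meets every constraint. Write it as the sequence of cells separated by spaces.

Need to visit all 14 open cells exactly once, starting at B and ending at Q.
Cell D has only two open neighbours (K and F), so the path must pass straight through it: one of those is the cell it's entered from and the other is where it exits.
Route from B: left 1 to A, down 2 to M, right 1 to N, up 1 to I, right 1 to J, down 1 to O, right 1 to P, up 2 to D, right 1 to F, down 2 to Q — 13 moves in all.
Check: all 14 open cells covered.

B A H M N I J O P K D F L Q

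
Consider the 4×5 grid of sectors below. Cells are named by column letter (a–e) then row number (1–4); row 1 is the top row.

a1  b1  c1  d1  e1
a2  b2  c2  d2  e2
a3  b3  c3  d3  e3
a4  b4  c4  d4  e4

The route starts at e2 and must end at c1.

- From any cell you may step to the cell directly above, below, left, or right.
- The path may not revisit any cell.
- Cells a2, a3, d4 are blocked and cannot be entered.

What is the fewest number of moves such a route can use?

The Manhattan distance from e2 to c1 is |2−1| + |5−3| = 3, so at least 3 moves are needed.
A route of 3 moves achieves this: e2 → e1 → d1 → c1.
Since 3 matches the lower bound, it is optimal.

3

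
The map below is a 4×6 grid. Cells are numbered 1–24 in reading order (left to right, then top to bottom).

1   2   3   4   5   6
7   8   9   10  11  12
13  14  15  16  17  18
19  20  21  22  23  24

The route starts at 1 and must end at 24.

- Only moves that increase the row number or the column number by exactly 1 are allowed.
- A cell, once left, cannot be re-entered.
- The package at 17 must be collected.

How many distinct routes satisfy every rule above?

A right/down-only route from 1 to 24 makes exactly 3 down-moves and 5 right-moves in some order.
With no other constraints that would be C(8,3) = 56 routes.
Split at 17 and multiply the segment counts: 1→17: 15; 17→24: 2; product = 30.
That gives 30 routes.

30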